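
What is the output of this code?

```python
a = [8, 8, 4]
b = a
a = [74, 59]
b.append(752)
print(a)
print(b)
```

Key concept: rebinding vs mutation: a is rebound to a new list, b still points at the original.
Step by step:
`a = [8, 8, 4]` → a = [8, 8, 4]
`b = a` → b = [8, 8, 4] (same object as a)
`a = [74, 59]` → a = [74, 59]
`b.append(752)` → b = [8, 8, 4, 752]
`print(a)` → prints [74, 59]
`print(b)` → prints [8, 8, 4, 752]

Answer:
[74, 59]
[8, 8, 4, 752]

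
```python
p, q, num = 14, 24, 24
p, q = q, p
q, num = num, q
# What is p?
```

Trace:
`p, q, num = 14, 24, 24` → p = 14; q = 24; num = 24
`p, q = q, p` → p = 24; q = 14
`q, num = num, q` → q = 24; num = 14
So p = 24

Answer: 24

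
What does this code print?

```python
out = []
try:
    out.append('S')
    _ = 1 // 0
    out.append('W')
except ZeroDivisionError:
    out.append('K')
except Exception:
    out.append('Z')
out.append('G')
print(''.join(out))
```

Execution trace: 'S' (try body) → 'K' (except ZeroDivisionError) → 'G' (after the try/except). Output: SKG

Answer: SKG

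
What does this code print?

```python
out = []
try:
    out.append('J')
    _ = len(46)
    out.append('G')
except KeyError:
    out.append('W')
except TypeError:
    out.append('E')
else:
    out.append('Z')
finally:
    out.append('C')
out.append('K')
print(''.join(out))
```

Execution trace: 'J' (try body) → 'E' (except TypeError) → 'C' (finally) → 'K' (after the try/except). Output: JECK

Answer: JECK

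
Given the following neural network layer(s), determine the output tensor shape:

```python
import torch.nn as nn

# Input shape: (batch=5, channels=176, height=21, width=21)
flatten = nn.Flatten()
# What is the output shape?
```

Input: (5, 176, 21, 21) -> Output: (5, 77616)

Answer: (5, 77616)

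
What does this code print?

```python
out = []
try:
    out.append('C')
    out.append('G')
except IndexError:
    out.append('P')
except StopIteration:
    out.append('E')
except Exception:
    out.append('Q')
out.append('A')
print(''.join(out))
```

Execution trace: 'C' (try body) → 'G' (try body, no exception) → 'A' (after the try/except). Output: CGA

Answer: CGA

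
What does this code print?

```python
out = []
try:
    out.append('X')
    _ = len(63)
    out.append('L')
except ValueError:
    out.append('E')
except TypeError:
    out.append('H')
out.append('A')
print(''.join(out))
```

Execution trace: 'X' (try body) → 'H' (except TypeError) → 'A' (after the try/except). Output: XHA

Answer: XHA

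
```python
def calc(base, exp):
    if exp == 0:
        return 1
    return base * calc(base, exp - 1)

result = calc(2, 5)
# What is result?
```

calc(2, 5) = 2 * 2 * 2 * 2 * 2 = 32

Answer: 32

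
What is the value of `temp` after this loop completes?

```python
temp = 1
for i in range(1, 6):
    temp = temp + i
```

Start at 1, add 1 through 5
`temp` takes the values: 1 → 2 → 4 → 7 → 11 → 16

Answer: 16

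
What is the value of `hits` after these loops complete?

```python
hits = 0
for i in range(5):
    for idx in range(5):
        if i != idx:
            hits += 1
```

5² - 5 (exclude diagonal)
`hits` takes the values: 0 → 1 → 2 → 3 → 4 → 5 → 6 → 7 → 8 → 9 → 10 → 11 → 12 → 13 → 14 → 15 → 16 → 17 → 18 → 19 → 20

Answer: 20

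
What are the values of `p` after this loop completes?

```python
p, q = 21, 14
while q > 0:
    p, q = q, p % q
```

GCD of 21 and 14
`p` takes the values: 21 → 14 → 7

Answer: 7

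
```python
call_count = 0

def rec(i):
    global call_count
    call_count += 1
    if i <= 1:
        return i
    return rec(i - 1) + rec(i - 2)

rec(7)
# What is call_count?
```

Calls(i) = 1 + Calls(i-1) + Calls(i-2); Calls(0)=Calls(1)=1. For i=7 this gives 41.

Answer: 41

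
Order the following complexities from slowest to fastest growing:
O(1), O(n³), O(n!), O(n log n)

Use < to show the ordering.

Ordered by growth rate: O(1) < O(n log n) < O(n³) < O(n!)

Answer: O(1) < O(n log n) < O(n³) < O(n!)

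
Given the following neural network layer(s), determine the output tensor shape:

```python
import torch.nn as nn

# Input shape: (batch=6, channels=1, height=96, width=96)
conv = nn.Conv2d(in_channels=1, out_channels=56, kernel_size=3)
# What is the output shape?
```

Input: (6, 1, 96, 96) -> Output: (6, 56, 94, 94)

Answer: (6, 56, 94, 94)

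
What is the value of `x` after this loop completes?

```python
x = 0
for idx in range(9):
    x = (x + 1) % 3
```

Increment mod 3, 9 times = 0
`x` takes the values: 0 → 1 → 2 → 0 → 1 → 2 → 0 → 1 → 2 → 0

Answer: 0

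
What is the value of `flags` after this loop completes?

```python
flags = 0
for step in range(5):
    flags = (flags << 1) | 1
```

Build 5 consecutive 1-bits: 0b11111
`flags` takes the values: 0 → 1 → 3 → 7 → 15 → 31

Answer: 31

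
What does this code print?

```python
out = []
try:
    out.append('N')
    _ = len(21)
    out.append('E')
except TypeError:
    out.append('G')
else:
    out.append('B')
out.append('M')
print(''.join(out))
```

Execution trace: 'N' (try body) → 'G' (except TypeError) → 'M' (after the try/except). Output: NGM

Answer: NGM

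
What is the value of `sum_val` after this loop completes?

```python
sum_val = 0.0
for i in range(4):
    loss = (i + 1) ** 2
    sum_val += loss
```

Sum of squared losses 1² + 2² + ... + 4²
`sum_val` takes the values: 0.0 → 1.0 → 5.0 → 14.0 → 30.0

Answer: 30.0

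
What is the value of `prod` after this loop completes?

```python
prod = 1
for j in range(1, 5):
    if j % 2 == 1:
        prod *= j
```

Product of odd numbers 1 to 4
`prod` takes the values: 1 → 3

Answer: 3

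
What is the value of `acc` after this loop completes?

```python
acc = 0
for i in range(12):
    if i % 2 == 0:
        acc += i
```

Sum of even numbers 0 to 11
`acc` takes the values: 0 → 2 → 6 → 12 → 20 → 30

Answer: 30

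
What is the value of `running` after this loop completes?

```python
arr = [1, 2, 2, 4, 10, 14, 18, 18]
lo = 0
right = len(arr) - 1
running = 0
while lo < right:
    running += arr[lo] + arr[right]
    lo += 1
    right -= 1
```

Sum of pairs from ends
`running` takes the values: 0 → 19 → 39 → 55 → 69

Answer: 69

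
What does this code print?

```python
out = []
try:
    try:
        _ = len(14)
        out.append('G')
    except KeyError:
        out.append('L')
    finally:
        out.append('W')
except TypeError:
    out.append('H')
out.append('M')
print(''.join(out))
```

Execution trace: 'W' (finally) → 'H' (outer except TypeError) → 'M' (after the try/except). Output: WHM

Answer: WHM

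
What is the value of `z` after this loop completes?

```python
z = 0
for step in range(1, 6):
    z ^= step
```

XOR of 1 to 5
`z` takes the values: 0 → 1 → 3 → 0 → 4 → 1

Answer: 1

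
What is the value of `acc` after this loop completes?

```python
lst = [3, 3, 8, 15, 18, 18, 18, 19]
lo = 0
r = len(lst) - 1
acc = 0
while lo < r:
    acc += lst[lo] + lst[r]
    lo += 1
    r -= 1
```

Sum of pairs from ends
`acc` takes the values: 0 → 22 → 43 → 69 → 102

Answer: 102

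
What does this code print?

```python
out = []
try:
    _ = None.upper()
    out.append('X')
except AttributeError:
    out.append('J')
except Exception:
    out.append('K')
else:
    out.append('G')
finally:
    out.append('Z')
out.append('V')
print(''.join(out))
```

Execution trace: 'J' (except AttributeError) → 'Z' (finally) → 'V' (after the try/except). Output: JZV

Answer: JZV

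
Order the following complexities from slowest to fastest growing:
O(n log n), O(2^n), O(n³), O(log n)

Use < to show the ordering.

Ordered by growth rate: O(log n) < O(n log n) < O(n³) < O(2^n)

Answer: O(log n) < O(n log n) < O(n³) < O(2^n)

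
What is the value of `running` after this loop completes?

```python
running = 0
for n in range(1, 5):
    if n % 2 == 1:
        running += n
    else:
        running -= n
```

Add odd, subtract even
`running` takes the values: 0 → 1 → -1 → 2 → -2

Answer: -2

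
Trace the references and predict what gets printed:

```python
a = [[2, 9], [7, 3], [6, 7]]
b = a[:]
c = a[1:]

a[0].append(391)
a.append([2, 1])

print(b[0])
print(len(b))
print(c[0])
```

Key concept: slice with nested mutation.
Step by step:
`a = [[2, 9], [7, 3], [6, 7]]` → a = [[2, 9], [7, 3], [6, 7]]
`b = a[:]` → b = [[2, 9], [7, 3], [6, 7]]
`c = a[1:]` → c = [[7, 3], [6, 7]]
`a[0].append(391)` → a = [[2, 9, 391], [7, 3], [6, 7]]; b = [[2, 9, 391], [7, 3], [6, 7]]
`a.append([2, 1])` → a = [[2, 9, 391], [7, 3], [6, 7], [2, 1]]
`print(b[0])` → prints [2, 9, 391]
`print(len(b))` → prints 3
`print(c[0])` → prints [7, 3]

Answer:
[2, 9, 391]
3
[7, 3]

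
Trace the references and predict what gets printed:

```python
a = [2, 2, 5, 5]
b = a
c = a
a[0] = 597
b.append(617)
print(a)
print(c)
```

Key concept: multiple aliases.
Step by step:
`a = [2, 2, 5, 5]` → a = [2, 2, 5, 5]
`b = a` → b = [2, 2, 5, 5] (same object as a)
`c = a` → c = [2, 2, 5, 5] (same object as a, b)
`a[0] = 597` → a = [597, 2, 5, 5] (same object as b, c); b = [597, 2, 5, 5] (same object as a, c); c = [597, 2, 5, 5] (same object as a, b)
`b.append(617)` → a = [597, 2, 5, 5, 617] (same object as b, c); b = [597, 2, 5, 5, 617] (same object as a, c); c = [597, 2, 5, 5, 617] (same object as a, b)
`print(a)` → prints [597, 2, 5, 5, 617]
`print(c)` → prints [597, 2, 5, 5, 617]

Answer:
[597, 2, 5, 5, 617]
[597, 2, 5, 5, 617]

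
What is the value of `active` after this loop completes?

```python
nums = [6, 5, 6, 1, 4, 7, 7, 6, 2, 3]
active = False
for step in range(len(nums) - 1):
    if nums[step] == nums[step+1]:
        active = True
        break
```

Check consecutive duplicates in [6, 5, 6, 1, 4, 7, 7, 6, 2, 3]
`active` takes the values: False → True

Answer: True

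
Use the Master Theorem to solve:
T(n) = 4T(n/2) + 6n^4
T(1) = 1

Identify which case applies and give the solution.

a=4, b=2, f(n)=6n^4. log_2(4) = 2. Since c=4 > 2 and the regularity condition holds (4(n/2)^4 = (4/2^4)n^4 with 4/2^4 < 1), Case 3 applies: T(n) = Θ(f(n)) = O(n^4).

Answer: O(n^4) - Case 3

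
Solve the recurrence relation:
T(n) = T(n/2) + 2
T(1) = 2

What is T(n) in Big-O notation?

Each step divides n by 2 and adds 2. After log_2(n) steps we reach T(1)=2. So T(n) = 2·log_2(n) + 2 = O(log n).

Answer: O(log n)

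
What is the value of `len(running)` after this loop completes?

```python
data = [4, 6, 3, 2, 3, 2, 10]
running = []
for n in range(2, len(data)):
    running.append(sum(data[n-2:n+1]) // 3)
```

Number of 3-element averages
`running` takes the values: [] → [4] → [4, 3] → [4, 3, 2] → [4, 3, 2, 2] → [4, 3, 2, 2, 5]
So `len(running)` = 5

Answer: 5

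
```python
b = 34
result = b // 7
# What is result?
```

Trace:
`b = 34` → b = 34
`result = b // 7` → result = 4
So result = 4

Answer: 4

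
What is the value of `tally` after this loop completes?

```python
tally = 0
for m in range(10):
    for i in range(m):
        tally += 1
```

Triangle number: 0+1+2+...+9
`tally` takes the values: 0 → 1 → 2 → 3 → 4 → 5 → 6 → 7 → 8 → 9 → 10 → 11 → 12 → 13 → 14 → 15 → 16 → 17 → 18 → 19 → 20 → 21 → 22 → 23 → 24 → 25 → 26 → 27 → 28 → 29 → … → 41 → 42 → 43 → 44 → 45

Answer: 45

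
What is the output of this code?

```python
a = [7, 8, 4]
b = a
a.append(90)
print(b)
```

Key concept: basic list aliasing.
Step by step:
`a = [7, 8, 4]` → a = [7, 8, 4]
`b = a` → b = [7, 8, 4] (same object as a)
`a.append(90)` → a = [7, 8, 4, 90] (same object as b); b = [7, 8, 4, 90] (same object as a)
`print(b)` → prints [7, 8, 4, 90]

Answer: [7, 8, 4, 90]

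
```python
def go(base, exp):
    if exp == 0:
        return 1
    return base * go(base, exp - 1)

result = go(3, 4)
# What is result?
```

go(3, 4) = 3 * 3 * 3 * 3 = 81

Answer: 81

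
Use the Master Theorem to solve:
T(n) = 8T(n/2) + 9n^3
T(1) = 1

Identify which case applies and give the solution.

a=8, b=2, f(n)=9n^3. log_2(8) = 3. Since c=3 = 3, Case 2 applies: T(n) = Θ(n^log_b(a) · log n) = O(n^3 log n).

Answer: O(n^3 log n) - Case 2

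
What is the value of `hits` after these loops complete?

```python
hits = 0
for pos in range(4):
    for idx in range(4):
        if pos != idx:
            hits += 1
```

4² - 4 (exclude diagonal)
`hits` takes the values: 0 → 1 → 2 → 3 → 4 → 5 → 6 → 7 → 8 → 9 → 10 → 11 → 12

Answer: 12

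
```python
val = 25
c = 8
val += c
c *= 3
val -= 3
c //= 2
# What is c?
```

Trace:
`val = 25` → val = 25
`c = 8` → c = 8
`val += c` → val = 33
`c *= 3` → c = 24
`val -= 3` → val = 30
`c //= 2` → c = 12
So c = 12

Answer: 12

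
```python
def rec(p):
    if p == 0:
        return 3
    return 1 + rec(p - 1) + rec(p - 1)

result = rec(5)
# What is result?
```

rec(p) = 1 + 2·rec(p-1), rec(0)=3. Closed form: (3+1)·2^5 - 1 = 127.

Answer: 127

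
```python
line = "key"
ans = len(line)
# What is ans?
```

Trace:
`line = "key"` → line = 'key'
`ans = len(line)` → ans = 3
So ans = 3

Answer: 3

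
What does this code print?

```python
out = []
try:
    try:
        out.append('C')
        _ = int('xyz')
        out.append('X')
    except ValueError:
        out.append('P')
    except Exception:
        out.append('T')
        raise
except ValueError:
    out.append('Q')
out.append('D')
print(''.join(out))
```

Execution trace: 'C' (inner try body) → 'P' (inner except ValueError) → 'D' (after the try/except). Output: CPD

Answer: CPD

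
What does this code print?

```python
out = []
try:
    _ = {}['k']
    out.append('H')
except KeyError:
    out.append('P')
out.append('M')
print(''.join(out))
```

Execution trace: 'P' (except KeyError) → 'M' (after the try/except). Output: PM

Answer: PM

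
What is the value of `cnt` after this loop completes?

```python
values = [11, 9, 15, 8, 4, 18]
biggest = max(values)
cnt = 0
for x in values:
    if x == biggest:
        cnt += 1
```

Count of max value 18 in [11, 9, 15, 8, 4, 18]
`cnt` takes the values: 0 → 1

Answer: 1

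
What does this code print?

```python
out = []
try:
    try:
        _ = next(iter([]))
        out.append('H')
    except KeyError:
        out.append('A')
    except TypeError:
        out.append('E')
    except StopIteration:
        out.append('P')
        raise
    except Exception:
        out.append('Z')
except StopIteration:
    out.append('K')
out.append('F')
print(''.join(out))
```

Execution trace: 'P' (inner except StopIteration) → 'K' (outer except StopIteration) → 'F' (after the try/except). Output: PKF

Answer: PKF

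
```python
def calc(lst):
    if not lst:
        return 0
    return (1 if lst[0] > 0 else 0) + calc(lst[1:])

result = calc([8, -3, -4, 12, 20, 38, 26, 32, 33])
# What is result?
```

Count of positive elements in [8, -3, -4, 12, 20, 38, 26, 32, 33] = 7

Answer: 7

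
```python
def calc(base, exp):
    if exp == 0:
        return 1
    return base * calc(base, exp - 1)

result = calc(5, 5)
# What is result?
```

calc(5, 5) = 5 * 5 * 5 * 5 * 5 = 3125

Answer: 3125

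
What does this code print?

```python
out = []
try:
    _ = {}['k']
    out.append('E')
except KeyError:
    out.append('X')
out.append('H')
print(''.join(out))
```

Execution trace: 'X' (except KeyError) → 'H' (after the try/except). Output: XH

Answer: XH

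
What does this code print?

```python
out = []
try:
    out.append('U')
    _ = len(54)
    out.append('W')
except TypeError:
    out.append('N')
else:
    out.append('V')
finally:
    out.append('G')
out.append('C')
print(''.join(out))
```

Execution trace: 'U' (try body) → 'N' (except TypeError) → 'G' (finally) → 'C' (after the try/except). Output: UNGC

Answer: UNGC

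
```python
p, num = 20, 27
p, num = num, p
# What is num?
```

Trace:
`p, num = 20, 27` → p = 20; num = 27
`p, num = num, p` → p = 27; num = 20
So num = 20

Answer: 20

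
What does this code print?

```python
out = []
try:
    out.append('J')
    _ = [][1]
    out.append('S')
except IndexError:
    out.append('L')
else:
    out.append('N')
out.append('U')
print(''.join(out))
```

Execution trace: 'J' (try body) → 'L' (except IndexError) → 'U' (after the try/except). Output: JLU

Answer: JLU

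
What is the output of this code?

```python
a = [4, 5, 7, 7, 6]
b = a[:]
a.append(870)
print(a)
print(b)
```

Key concept: slice [:] creates copy.
Step by step:
`a = [4, 5, 7, 7, 6]` → a = [4, 5, 7, 7, 6]
`b = a[:]` → b = [4, 5, 7, 7, 6]
`a.append(870)` → a = [4, 5, 7, 7, 6, 870]
`print(a)` → prints [4, 5, 7, 7, 6, 870]
`print(b)` → prints [4, 5, 7, 7, 6]

Answer:
[4, 5, 7, 7, 6, 870]
[4, 5, 7, 7, 6]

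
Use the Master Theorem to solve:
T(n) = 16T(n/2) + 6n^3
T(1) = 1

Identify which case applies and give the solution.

a=16, b=2, f(n)=6n^3. log_2(16) = 4. Since c=3 < 4, Case 1 applies: T(n) = Θ(n^log_b(a)) = O(n^4).

Answer: O(n^4) - Case 1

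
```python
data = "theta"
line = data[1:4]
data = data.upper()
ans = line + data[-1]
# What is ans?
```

Trace:
`data = "theta"` → data = 'theta'
`line = data[1:4]` → line = 'het'
`data = data.upper()` → data = 'THETA'
`ans = line + data[-1]` → ans = 'hetA'
So ans = 'hetA'

Answer: 'hetA'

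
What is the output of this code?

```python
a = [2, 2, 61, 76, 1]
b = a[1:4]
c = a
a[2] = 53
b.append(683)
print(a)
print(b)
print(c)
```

Key concept: slice vs alias.
Step by step:
`a = [2, 2, 61, 76, 1]` → a = [2, 2, 61, 76, 1]
`b = a[1:4]` → b = [2, 61, 76]
`c = a` → c = [2, 2, 61, 76, 1] (same object as a)
`a[2] = 53` → a = [2, 2, 53, 76, 1] (same object as c); c = [2, 2, 53, 76, 1] (same object as a)
`b.append(683)` → b = [2, 61, 76, 683]
`print(a)` → prints [2, 2, 53, 76, 1]
`print(b)` → prints [2, 61, 76, 683]
`print(c)` → prints [2, 2, 53, 76, 1]

Answer:
[2, 2, 53, 76, 1]
[2, 61, 76, 683]
[2, 2, 53, 76, 1]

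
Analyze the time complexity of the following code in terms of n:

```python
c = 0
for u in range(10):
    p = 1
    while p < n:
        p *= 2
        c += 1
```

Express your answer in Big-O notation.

Each loop level contributes: 1 × log n. Multiplying the contributions gives O(log n).

Answer: O(log n)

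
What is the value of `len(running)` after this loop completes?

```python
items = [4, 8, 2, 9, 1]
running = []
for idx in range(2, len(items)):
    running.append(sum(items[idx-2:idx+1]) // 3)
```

Number of 3-element averages
`running` takes the values: [] → [4] → [4, 6] → [4, 6, 4]
So `len(running)` = 3

Answer: 3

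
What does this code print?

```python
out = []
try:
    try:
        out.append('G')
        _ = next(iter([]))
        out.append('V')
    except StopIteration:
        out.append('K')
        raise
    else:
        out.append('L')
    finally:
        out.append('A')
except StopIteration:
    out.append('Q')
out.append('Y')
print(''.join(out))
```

Execution trace: 'G' (inner try body) → 'K' (inner except StopIteration) → 'A' (inner finally) → 'Q' (outer except StopIteration) → 'Y' (after the try/except). Output: GKAQY

Answer: GKAQY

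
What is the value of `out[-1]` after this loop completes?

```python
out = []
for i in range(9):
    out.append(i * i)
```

Last element of squares 0 to 8
`out` takes the values: [] → [0] → [0, 1] → [0, 1, 4] → [0, 1, 4, 9] → [0, 1, 4, 9, 16] → [0, 1, 4, 9, 16, 25] → [0, 1, 4, 9, 16, 25, 36] → [0, 1, 4, 9, 16, 25, 36, 49] → [0, 1, 4, 9, 16, 25, 36, 49, 64]
So `out[-1]` = 64

Answer: 64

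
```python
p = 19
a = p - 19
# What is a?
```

Trace:
`p = 19` → p = 19
`a = p - 19` → a = 0
So a = 0

Answer: 0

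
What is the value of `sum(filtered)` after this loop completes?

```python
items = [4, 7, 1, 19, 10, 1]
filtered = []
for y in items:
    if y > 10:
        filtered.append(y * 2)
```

Sum of doubled values > 10
`filtered` takes the values: [] → [38]
So `sum(filtered)` = 38

Answer: 38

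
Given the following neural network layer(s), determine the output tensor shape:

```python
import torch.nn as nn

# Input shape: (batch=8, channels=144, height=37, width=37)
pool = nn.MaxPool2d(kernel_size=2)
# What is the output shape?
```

Input: (8, 144, 37, 37) -> Output: (8, 144, 18, 18)

Answer: (8, 144, 18, 18)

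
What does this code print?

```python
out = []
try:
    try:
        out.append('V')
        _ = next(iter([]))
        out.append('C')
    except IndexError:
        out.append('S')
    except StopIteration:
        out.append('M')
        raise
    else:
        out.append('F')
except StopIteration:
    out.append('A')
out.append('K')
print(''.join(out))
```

Execution trace: 'V' (inner try body) → 'M' (inner except StopIteration) → 'A' (outer except StopIteration) → 'K' (after the try/except). Output: VMAK

Answer: VMAK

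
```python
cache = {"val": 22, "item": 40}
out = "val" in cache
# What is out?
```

Trace:
`cache = {"val": 22, "item": 40}` → cache = {'val': 22, 'item': 40}
`out = "val" in cache` → out = True
So out = True

Answer: True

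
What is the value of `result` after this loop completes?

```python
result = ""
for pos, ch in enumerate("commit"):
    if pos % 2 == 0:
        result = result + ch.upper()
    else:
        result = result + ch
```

Uppercase even positions in 'commit'
`result` takes the values: "" → "C" → "Co" → "CoM" → "CoMm" → "CoMmI" → "CoMmIt"

Answer: "CoMmIt"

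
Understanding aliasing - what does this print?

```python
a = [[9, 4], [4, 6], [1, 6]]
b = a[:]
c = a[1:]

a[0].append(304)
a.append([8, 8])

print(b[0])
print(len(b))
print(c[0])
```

Key concept: slice with nested mutation.
Step by step:
`a = [[9, 4], [4, 6], [1, 6]]` → a = [[9, 4], [4, 6], [1, 6]]
`b = a[:]` → b = [[9, 4], [4, 6], [1, 6]]
`c = a[1:]` → c = [[4, 6], [1, 6]]
`a[0].append(304)` → a = [[9, 4, 304], [4, 6], [1, 6]]; b = [[9, 4, 304], [4, 6], [1, 6]]
`a.append([8, 8])` → a = [[9, 4, 304], [4, 6], [1, 6], [8, 8]]
`print(b[0])` → prints [9, 4, 304]
`print(len(b))` → prints 3
`print(c[0])` → prints [4, 6]

Answer:
[9, 4, 304]
3
[4, 6]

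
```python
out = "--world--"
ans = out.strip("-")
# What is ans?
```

Trace:
`out = "--world--"` → out = '--world--'
`ans = out.strip("-")` → ans = 'world'
So ans = 'world'

Answer: 'world'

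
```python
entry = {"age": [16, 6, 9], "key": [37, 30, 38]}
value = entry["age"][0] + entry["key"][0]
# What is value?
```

Trace:
`entry = {"age": [16, 6, 9], "key": [37, 30, 38]}` → entry = {'age': [16, 6, 9], 'key': [37, 30, 38]}
`value = entry["age"][0] + entry["key"][0]` → value = 53
So value = 53

Answer: 53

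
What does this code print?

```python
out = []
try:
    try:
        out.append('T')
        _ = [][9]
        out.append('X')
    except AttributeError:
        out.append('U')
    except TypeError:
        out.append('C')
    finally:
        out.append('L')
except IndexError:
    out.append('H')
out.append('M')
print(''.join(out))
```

Execution trace: 'T' (try body) → 'L' (finally) → 'H' (outer except IndexError) → 'M' (after the try/except). Output: TLHM

Answer: TLHM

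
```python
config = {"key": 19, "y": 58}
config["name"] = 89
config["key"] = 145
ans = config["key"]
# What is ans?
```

Trace:
`config = {"key": 19, "y": 58}` → config = {'key': 19, 'y': 58}
`config["name"] = 89` → config = {'key': 19, 'y': 58, 'name': 89}
`config["key"] = 145` → config = {'key': 145, 'y': 58, 'name': 89}
`ans = config["key"]` → ans = 145
So ans = 145

Answer: 145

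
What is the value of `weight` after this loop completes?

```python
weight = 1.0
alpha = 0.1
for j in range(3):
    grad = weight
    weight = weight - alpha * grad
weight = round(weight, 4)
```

Gradient descent: w = 1.0 * (1 - 0.1)^3
`weight` takes the values: 1.0 → 0.9 → 0.81 → 0.729

Answer: 0.729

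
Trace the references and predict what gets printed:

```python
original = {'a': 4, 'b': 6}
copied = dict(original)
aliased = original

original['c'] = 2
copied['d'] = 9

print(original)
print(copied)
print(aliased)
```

Key concept: dict() creates copy, assignment creates alias.
Step by step:
`original = {'a': 4, 'b': 6}` → original = {'a': 4, 'b': 6}
`copied = dict(original)` → copied = {'a': 4, 'b': 6}
`aliased = original` → aliased = {'a': 4, 'b': 6} (same object as original)
`original['c'] = 2` → original = {'a': 4, 'b': 6, 'c': 2} (same object as aliased); aliased = {'a': 4, 'b': 6, 'c': 2} (same object as original)
`copied['d'] = 9` → copied = {'a': 4, 'b': 6, 'd': 9}
`print(original)` → prints {'a': 4, 'b': 6, 'c': 2}
`print(copied)` → prints {'a': 4, 'b': 6, 'd': 9}
`print(aliased)` → prints {'a': 4, 'b': 6, 'c': 2}

Answer:
{'a': 4, 'b': 6, 'c': 2}
{'a': 4, 'b': 6, 'd': 9}
{'a': 4, 'b': 6, 'c': 2}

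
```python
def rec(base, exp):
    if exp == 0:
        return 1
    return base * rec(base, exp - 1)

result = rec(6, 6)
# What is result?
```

rec(6, 6) = 6 * 6 * 6 * 6 * 6 * 6 = 46656

Answer: 46656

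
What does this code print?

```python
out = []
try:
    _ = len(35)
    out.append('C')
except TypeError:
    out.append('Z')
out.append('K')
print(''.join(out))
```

Execution trace: 'Z' (except TypeError) → 'K' (after the try/except). Output: ZK

Answer: ZK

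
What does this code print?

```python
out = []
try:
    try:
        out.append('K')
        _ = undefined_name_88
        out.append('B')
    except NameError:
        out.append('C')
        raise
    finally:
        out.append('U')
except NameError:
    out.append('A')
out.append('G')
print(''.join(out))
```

Execution trace: 'K' (inner try body) → 'C' (inner except NameError) → 'U' (inner finally) → 'A' (outer except NameError) → 'G' (after the try/except). Output: KCUAG

Answer: KCUAG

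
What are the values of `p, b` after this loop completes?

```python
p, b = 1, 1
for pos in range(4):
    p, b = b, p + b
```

Fibonacci: after 4 iterations
`p, b` takes the values: (1, 1) → (1, 2) → (2, 3) → (3, 5) → (5, 8)

Answer: 5, 8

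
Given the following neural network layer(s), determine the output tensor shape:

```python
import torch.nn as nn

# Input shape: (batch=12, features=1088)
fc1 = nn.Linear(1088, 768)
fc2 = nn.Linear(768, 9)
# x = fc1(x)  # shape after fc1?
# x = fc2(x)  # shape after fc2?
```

Input: (12, 1088) -> after fc1: (12, 768) -> Output: (12, 9)

Answer: (12, 9)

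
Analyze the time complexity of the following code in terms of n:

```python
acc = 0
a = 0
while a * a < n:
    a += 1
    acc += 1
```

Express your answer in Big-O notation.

Each loop level contributes: √n. Multiplying the contributions gives O(√n).

Answer: O(√n)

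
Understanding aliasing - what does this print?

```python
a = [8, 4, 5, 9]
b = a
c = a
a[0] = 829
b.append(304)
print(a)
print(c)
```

Key concept: multiple aliases.
Step by step:
`a = [8, 4, 5, 9]` → a = [8, 4, 5, 9]
`b = a` → b = [8, 4, 5, 9] (same object as a)
`c = a` → c = [8, 4, 5, 9] (same object as a, b)
`a[0] = 829` → a = [829, 4, 5, 9] (same object as b, c); b = [829, 4, 5, 9] (same object as a, c); c = [829, 4, 5, 9] (same object as a, b)
`b.append(304)` → a = [829, 4, 5, 9, 304] (same object as b, c); b = [829, 4, 5, 9, 304] (same object as a, c); c = [829, 4, 5, 9, 304] (same object as a, b)
`print(a)` → prints [829, 4, 5, 9, 304]
`print(c)` → prints [829, 4, 5, 9, 304]

Answer:
[829, 4, 5, 9, 304]
[829, 4, 5, 9, 304]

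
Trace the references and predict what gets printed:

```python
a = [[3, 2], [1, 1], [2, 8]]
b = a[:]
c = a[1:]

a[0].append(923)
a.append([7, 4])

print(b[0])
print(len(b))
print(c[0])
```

Key concept: slice with nested mutation.
Step by step:
`a = [[3, 2], [1, 1], [2, 8]]` → a = [[3, 2], [1, 1], [2, 8]]
`b = a[:]` → b = [[3, 2], [1, 1], [2, 8]]
`c = a[1:]` → c = [[1, 1], [2, 8]]
`a[0].append(923)` → a = [[3, 2, 923], [1, 1], [2, 8]]; b = [[3, 2, 923], [1, 1], [2, 8]]
`a.append([7, 4])` → a = [[3, 2, 923], [1, 1], [2, 8], [7, 4]]
`print(b[0])` → prints [3, 2, 923]
`print(len(b))` → prints 3
`print(c[0])` → prints [1, 1]

Answer:
[3, 2, 923]
3
[1, 1]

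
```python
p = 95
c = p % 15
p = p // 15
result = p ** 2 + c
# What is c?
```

Trace:
`p = 95` → p = 95
`c = p % 15` → c = 5
`p = p // 15` → p = 6
`result = p ** 2 + c` → result = 41
So c = 5

Answer: 5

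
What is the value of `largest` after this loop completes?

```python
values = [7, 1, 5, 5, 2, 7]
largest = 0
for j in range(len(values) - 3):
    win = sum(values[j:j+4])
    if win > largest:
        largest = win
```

Max sum of 4-element window in [7, 1, 5, 5, 2, 7]
`largest` takes the values: 0 → 18 → 19

Answer: 19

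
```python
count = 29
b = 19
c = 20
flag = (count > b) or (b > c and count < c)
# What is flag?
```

Trace:
`count = 29` → count = 29
`b = 19` → b = 19
`c = 20` → c = 20
`flag = (count > b) or (b > c and count < c)` → flag = True
So flag = True

Answer: True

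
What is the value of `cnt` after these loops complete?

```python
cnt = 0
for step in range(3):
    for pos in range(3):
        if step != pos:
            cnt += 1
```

3² - 3 (exclude diagonal)
`cnt` takes the values: 0 → 1 → 2 → 3 → 4 → 5 → 6

Answer: 6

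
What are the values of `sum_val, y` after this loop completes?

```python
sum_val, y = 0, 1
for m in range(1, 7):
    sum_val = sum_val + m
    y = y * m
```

Sum and factorial of 1 to 6
`sum_val, y` takes the values: (0, 1) → (1, 1) → (3, 1) → (3, 2) → (6, 2) → (6, 6) → (10, 6) → (10, 24) → (15, 24) → (15, 120) → (21, 120) → (21, 720)

Answer: 21, 720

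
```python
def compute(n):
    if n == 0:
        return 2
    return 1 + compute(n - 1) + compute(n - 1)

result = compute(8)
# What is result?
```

compute(n) = 1 + 2·compute(n-1), compute(0)=2. Closed form: (2+1)·2^8 - 1 = 767.

Answer: 767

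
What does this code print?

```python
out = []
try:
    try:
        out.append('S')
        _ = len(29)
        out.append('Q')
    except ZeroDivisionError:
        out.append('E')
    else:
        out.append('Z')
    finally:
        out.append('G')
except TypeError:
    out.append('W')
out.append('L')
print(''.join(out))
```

Execution trace: 'S' (inner try body) → 'G' (inner finally) → 'W' (outer except TypeError) → 'L' (after the try/except). Output: SGWL

Answer: SGWL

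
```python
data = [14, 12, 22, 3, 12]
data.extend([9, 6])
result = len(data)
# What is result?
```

Trace:
`data = [14, 12, 22, 3, 12]` → data = [14, 12, 22, 3, 12]
`data.extend([9, 6])` → data = [14, 12, 22, 3, 12, 9, 6]
`result = len(data)` → result = 7
So result = 7

Answer: 7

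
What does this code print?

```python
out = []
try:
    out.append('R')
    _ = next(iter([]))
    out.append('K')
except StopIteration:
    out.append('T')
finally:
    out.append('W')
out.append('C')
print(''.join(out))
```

Execution trace: 'R' (try body) → 'T' (except StopIteration) → 'W' (finally) → 'C' (after the try/except). Output: RTWC

Answer: RTWC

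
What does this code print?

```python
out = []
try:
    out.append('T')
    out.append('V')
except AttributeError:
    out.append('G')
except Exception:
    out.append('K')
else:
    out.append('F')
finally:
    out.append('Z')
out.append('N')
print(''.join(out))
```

Execution trace: 'T' (try body) → 'V' (try body, no exception) → 'F' (else) → 'Z' (finally) → 'N' (after the try/except). Output: TVFZN

Answer: TVFZN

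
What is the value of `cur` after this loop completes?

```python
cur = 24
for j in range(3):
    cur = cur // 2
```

Halve 3 times: 24 // 2^3 = 3
`cur` takes the values: 24 → 12 → 6 → 3

Answer: 3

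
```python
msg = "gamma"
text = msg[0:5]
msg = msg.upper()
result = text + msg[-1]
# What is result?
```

Trace:
`msg = "gamma"` → msg = 'gamma'
`text = msg[0:5]` → text = 'gamma'
`msg = msg.upper()` → msg = 'GAMMA'
`result = text + msg[-1]` → result = 'gammaA'
So result = 'gammaA'

Answer: 'gammaA'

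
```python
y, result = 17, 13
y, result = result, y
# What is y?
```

Trace:
`y, result = 17, 13` → y = 17; result = 13
`y, result = result, y` → y = 13; result = 17
So y = 13

Answer: 13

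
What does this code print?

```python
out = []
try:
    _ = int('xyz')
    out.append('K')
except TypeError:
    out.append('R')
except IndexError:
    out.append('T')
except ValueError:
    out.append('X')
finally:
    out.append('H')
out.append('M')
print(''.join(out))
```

Execution trace: 'X' (except ValueError) → 'H' (finally) → 'M' (after the try/except). Output: XHM

Answer: XHM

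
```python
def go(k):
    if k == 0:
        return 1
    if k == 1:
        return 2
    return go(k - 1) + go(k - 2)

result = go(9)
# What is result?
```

Build up from base cases: go(0)=1, go(1)=2, go(2)=3, go(3)=5, go(4)=8, go(5)=13, go(6)=21, ..., go(9)=89

Answer: 89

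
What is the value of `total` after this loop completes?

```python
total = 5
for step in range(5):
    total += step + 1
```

Start at 5, add 1 to 5 = 20
`total` takes the values: 5 → 6 → 8 → 11 → 15 → 20

Answer: 20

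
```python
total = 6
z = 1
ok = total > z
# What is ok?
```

Trace:
`total = 6` → total = 6
`z = 1` → z = 1
`ok = total > z` → ok = True
So ok = True

Answer: True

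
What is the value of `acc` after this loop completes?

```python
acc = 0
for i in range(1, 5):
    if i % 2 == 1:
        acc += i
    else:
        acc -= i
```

Add odd, subtract even
`acc` takes the values: 0 → 1 → -1 → 2 → -2

Answer: -2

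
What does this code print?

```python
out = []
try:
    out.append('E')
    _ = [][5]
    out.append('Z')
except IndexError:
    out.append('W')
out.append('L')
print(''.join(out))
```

Execution trace: 'E' (try body) → 'W' (except IndexError) → 'L' (after the try/except). Output: EWL

Answer: EWL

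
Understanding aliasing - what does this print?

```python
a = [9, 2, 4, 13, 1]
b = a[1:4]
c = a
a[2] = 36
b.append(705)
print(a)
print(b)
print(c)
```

Key concept: slice vs alias.
Step by step:
`a = [9, 2, 4, 13, 1]` → a = [9, 2, 4, 13, 1]
`b = a[1:4]` → b = [2, 4, 13]
`c = a` → c = [9, 2, 4, 13, 1] (same object as a)
`a[2] = 36` → a = [9, 2, 36, 13, 1] (same object as c); c = [9, 2, 36, 13, 1] (same object as a)
`b.append(705)` → b = [2, 4, 13, 705]
`print(a)` → prints [9, 2, 36, 13, 1]
`print(b)` → prints [2, 4, 13, 705]
`print(c)` → prints [9, 2, 36, 13, 1]

Answer:
[9, 2, 36, 13, 1]
[2, 4, 13, 705]
[9, 2, 36, 13, 1]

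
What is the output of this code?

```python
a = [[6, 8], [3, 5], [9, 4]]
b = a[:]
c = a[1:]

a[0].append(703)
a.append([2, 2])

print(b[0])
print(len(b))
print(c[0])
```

Key concept: slice with nested mutation.
Step by step:
`a = [[6, 8], [3, 5], [9, 4]]` → a = [[6, 8], [3, 5], [9, 4]]
`b = a[:]` → b = [[6, 8], [3, 5], [9, 4]]
`c = a[1:]` → c = [[3, 5], [9, 4]]
`a[0].append(703)` → a = [[6, 8, 703], [3, 5], [9, 4]]; b = [[6, 8, 703], [3, 5], [9, 4]]
`a.append([2, 2])` → a = [[6, 8, 703], [3, 5], [9, 4], [2, 2]]
`print(b[0])` → prints [6, 8, 703]
`print(len(b))` → prints 3
`print(c[0])` → prints [3, 5]

Answer:
[6, 8, 703]
3
[3, 5]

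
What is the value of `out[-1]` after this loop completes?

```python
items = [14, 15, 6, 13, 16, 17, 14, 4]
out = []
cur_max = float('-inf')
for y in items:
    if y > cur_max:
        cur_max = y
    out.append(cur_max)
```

Running max ends at 17
`out` takes the values: [] → [14] → [14, 15] → [14, 15, 15] → [14, 15, 15, 15] → [14, 15, 15, 15, 16] → [14, 15, 15, 15, 16, 17] → [14, 15, 15, 15, 16, 17, 17] → [14, 15, 15, 15, 16, 17, 17, 17]
So `out[-1]` = 17

Answer: 17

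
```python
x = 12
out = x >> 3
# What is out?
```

Trace:
`x = 12` → x = 12
`out = x >> 3` → out = 1
So out = 1

Answer: 1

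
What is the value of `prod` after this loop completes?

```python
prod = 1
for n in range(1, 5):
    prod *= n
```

4! = 24
`prod` takes the values: 1 → 2 → 6 → 24

Answer: 24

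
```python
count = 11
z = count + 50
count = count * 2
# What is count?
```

Trace:
`count = 11` → count = 11
`z = count + 50` → z = 61
`count = count * 2` → count = 22
So count = 22

Answer: 22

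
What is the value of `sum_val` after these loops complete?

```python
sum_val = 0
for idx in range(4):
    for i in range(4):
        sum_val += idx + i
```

Sum of all idx+i for idx,i in 4x4
`sum_val` takes the values: 0 → 1 → 3 → 6 → 7 → 9 → 12 → 16 → 18 → 21 → 25 → 30 → 33 → 37 → 42 → 48

Answer: 48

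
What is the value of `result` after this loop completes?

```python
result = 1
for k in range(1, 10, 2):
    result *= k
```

Product of 1, 3, 5, ... up to 9
`result` takes the values: 1 → 3 → 15 → 105 → 945

Answer: 945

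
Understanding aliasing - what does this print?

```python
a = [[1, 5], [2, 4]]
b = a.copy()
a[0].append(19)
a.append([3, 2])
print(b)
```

Key concept: shallow copy with nested lists.
Step by step:
`a = [[1, 5], [2, 4]]` → a = [[1, 5], [2, 4]]
`b = a.copy()` → b = [[1, 5], [2, 4]]
`a[0].append(19)` → a = [[1, 5, 19], [2, 4]]; b = [[1, 5, 19], [2, 4]]
`a.append([3, 2])` → a = [[1, 5, 19], [2, 4], [3, 2]]
`print(b)` → prints [[1, 5, 19], [2, 4]]

Answer: [[1, 5, 19], [2, 4]]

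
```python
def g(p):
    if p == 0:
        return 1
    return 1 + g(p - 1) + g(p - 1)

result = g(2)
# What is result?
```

g(p) = 1 + 2·g(p-1), g(0)=1. Closed form: (1+1)·2^2 - 1 = 7.

Answer: 7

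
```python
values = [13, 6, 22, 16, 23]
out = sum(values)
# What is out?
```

Trace:
`values = [13, 6, 22, 16, 23]` → values = [13, 6, 22, 16, 23]
`out = sum(values)` → out = 80
So out = 80

Answer: 80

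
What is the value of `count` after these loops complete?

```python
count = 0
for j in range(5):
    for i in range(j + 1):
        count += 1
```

Triangle: 1 + 2 + ... + 5
`count` takes the values: 0 → 1 → 2 → 3 → 4 → 5 → 6 → 7 → 8 → 9 → 10 → 11 → 12 → 13 → 14 → 15

Answer: 15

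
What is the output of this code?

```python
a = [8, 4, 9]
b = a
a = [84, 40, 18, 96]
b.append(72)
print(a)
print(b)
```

Key concept: rebinding vs mutation: a is rebound to a new list, b still points at the original.
Step by step:
`a = [8, 4, 9]` → a = [8, 4, 9]
`b = a` → b = [8, 4, 9] (same object as a)
`a = [84, 40, 18, 96]` → a = [84, 40, 18, 96]
`b.append(72)` → b = [8, 4, 9, 72]
`print(a)` → prints [84, 40, 18, 96]
`print(b)` → prints [8, 4, 9, 72]

Answer:
[84, 40, 18, 96]
[8, 4, 9, 72]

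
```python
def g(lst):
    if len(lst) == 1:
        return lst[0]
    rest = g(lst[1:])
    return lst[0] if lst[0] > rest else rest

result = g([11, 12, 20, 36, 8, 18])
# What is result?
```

Recursive max over [11, 12, 20, 36, 8, 18] = 36

Answer: 36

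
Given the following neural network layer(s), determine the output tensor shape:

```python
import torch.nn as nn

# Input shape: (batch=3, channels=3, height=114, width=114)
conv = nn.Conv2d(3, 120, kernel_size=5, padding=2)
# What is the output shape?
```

Input: (3, 3, 114, 114) -> Output: (3, 120, 114, 114)

Answer: (3, 120, 114, 114)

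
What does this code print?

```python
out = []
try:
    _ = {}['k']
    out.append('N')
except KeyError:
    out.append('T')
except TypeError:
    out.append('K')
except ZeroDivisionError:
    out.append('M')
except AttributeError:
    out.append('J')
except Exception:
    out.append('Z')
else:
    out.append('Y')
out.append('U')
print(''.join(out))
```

Execution trace: 'T' (except KeyError) → 'U' (after the try/except). Output: TU

Answer: TU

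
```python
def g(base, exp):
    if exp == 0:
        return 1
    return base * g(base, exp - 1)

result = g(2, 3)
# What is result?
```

g(2, 3) = 2 * 2 * 2 = 8

Answer: 8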